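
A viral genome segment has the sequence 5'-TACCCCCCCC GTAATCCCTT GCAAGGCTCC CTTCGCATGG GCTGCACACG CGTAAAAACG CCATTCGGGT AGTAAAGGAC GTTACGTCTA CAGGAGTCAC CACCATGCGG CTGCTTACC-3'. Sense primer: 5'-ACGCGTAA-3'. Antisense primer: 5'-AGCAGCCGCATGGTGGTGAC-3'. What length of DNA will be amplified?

Scanning the template, ACGCGTAA occurs at positions 48–55; this primer anneals to the bottom strand there with its 3' end pointing downstream.
The reverse primer's reverse complement is GTCACCACCATGCGGCTGCT, which matches the template at positions 96–115.
Product length = (reverse-primer end) − (forward-primer start) + 1 = 115 − 48 + 1 = 68 bp.

68 bp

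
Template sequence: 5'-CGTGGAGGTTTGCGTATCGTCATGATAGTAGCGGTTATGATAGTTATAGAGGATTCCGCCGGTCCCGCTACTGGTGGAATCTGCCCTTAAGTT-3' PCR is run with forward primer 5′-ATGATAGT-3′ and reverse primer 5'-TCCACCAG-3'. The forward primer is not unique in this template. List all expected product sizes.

The forward primer ATGATAGT matches the top strand at positions 22–29, 37–44.
The reverse primer's reverse complement is CTGGTGGA, matching at positions 71–78.
Each forward site pairs with the reverse site to give a product ending at position 78: sizes 57, 42 bp.

57 bp, 42 bp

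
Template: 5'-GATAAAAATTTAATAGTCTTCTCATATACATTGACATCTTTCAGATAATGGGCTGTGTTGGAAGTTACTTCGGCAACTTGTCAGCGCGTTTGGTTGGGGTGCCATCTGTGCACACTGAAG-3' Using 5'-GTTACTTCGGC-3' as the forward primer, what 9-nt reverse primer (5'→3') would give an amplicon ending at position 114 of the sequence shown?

5'-TGTGCACAG-3'

The forward primer binds at positions 64–74; the product's 3' end on the top strand is position 114.
The reverse primer anneals to the top strand over positions 106–114, i.e. to CTGTGCACA.
Its sequence written 5'→3' is the reverse complement: TGTGCACAG.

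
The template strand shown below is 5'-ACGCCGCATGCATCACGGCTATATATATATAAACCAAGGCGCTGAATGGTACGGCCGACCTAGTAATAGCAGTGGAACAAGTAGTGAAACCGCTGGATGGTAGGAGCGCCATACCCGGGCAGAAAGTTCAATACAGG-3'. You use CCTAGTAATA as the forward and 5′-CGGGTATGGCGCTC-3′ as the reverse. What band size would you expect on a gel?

59 bp

Scanning the template, CCTAGTAATA occurs at positions 59–68; this primer anneals to the bottom strand there with its 3' end pointing downstream.
The reverse primer's reverse complement is GAGCGCCATACCCG, which matches the template at positions 104–117.
Amplicon spans positions 59–117: 59 bp.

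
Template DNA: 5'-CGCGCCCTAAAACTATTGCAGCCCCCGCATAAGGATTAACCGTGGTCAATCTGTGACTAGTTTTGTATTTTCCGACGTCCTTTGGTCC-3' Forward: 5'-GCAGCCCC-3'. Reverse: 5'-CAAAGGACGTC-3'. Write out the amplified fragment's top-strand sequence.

5'-GCAGCCCCCGCATAAGGATTAACCGTGGTCAATCTGTGACTAGTTTTGTATTTTCCGACGTCCTTTG-3'

Scanning the template, GCAGCCCC occurs at positions 18–25; this primer anneals to the bottom strand there with its 3' end pointing downstream.
Taking the reverse complement of CAAAGGACGTC gives GACGTCCTTTG, found at positions 74–84 on the template; the primer anneals here to the top strand with its 3' end pointing upstream.
The product is the template from position 18 through 84 (67 bp).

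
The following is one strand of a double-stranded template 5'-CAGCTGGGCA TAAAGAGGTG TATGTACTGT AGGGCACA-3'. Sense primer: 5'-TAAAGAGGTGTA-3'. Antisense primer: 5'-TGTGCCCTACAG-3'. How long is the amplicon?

The forward primer matches the template at positions 11–22.
Reverse complement of the reverse primer: CTGTAGGGCACA. This occurs on the top strand at positions 27–38.
The product runs from position 11 to position 38, so its length is 38 − 11 + 1 = 28 bp.

28 bp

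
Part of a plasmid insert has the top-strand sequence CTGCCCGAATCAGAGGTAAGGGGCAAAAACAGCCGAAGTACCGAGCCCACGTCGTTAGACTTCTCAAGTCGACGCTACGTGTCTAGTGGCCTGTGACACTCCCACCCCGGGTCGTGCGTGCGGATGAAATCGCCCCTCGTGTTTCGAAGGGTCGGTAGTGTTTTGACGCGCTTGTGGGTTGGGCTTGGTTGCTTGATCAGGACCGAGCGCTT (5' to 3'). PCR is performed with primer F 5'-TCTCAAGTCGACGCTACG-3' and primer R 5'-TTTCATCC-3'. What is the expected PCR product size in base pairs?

68 bp

The forward primer matches the template at positions 62–79.
Taking the reverse complement of TTTCATCC gives GGATGAAA, found at positions 122–129 on the template; the primer anneals here to the top strand with its 3' end pointing upstream.
The product runs from position 62 to position 129, so its length is 129 − 62 + 1 = 68 bp.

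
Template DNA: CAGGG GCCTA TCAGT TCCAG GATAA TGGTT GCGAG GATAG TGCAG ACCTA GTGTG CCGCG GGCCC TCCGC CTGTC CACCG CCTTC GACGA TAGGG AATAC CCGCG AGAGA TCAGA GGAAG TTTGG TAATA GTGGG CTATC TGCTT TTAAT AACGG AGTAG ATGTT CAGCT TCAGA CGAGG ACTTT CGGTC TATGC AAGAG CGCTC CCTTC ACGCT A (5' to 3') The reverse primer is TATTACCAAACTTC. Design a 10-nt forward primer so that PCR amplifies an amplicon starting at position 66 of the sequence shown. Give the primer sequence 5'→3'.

5'-TCCGCCTGTC-3'

The reverse primer's reverse complement GAAGTTTGGTAATA matches the template at positions 117–130; the product starts at position 66.
The forward primer is identical to the top strand over positions 66–75: TCCGCCTGTC.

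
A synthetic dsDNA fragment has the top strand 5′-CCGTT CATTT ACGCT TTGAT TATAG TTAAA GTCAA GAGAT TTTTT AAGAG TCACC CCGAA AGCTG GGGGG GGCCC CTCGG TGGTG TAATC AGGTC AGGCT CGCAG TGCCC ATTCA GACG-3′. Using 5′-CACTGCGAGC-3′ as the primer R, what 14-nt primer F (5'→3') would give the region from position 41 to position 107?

The reverse primer's reverse complement GCTCGCAGTG matches the template at positions 98–107; the product starts at position 41.
The forward primer is identical to the top strand over positions 41–54: TTTTTAAGAGTCAC.

5'-TTTTTAAGAGTCAC-3'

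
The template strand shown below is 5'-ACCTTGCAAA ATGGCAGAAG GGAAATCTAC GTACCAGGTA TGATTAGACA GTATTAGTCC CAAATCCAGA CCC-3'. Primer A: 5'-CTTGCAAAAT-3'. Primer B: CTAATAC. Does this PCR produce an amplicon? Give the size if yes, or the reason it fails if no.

Primer A (CTTGCAAAAT) matches the top strand at positions 3–12; it acts as a forward primer.
Primer B's reverse complement is GTATTAG, matching the top strand at positions 51–57; it acts as a reverse primer.
The 3' ends face each other across positions 3–57, giving a 55 bp product.

Yes — a 55 bp product.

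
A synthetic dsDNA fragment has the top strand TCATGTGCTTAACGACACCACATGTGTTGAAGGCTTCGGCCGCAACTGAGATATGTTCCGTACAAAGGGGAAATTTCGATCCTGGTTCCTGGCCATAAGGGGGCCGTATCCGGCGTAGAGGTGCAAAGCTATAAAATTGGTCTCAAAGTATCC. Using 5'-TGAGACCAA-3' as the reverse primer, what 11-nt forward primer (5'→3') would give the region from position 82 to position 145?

The reverse primer's reverse complement TTGGTCTCA matches the template at positions 137–145; the product starts at position 82.
The forward primer is identical to the top strand over positions 82–92: CTGGTTCCTGG.

5'-CTGGTTCCTGG-3'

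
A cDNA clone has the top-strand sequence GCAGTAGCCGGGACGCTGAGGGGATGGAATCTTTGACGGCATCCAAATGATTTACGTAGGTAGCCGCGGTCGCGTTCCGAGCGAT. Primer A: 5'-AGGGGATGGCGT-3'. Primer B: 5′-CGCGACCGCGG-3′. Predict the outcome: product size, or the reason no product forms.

Primer A (AGGGGATGGCGT) does not match the top strand, and its reverse complement ACGCCATCCCCT does not match either.
With no annealing site for primer A, no amplification occurs.

No product — primer A has no binding site in the template.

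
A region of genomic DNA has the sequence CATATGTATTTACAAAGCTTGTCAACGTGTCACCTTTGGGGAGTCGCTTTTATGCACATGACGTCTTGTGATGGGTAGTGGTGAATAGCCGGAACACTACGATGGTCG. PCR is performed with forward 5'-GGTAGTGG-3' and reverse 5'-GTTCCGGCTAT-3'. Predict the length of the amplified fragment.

Forward primer GGTAGTGG is found on the top strand at positions 74–81.
Reverse complement of the reverse primer: ATAGCCGGAAC. This occurs on the top strand at positions 85–95.
Amplicon spans positions 74–95: 22 bp.

22 bp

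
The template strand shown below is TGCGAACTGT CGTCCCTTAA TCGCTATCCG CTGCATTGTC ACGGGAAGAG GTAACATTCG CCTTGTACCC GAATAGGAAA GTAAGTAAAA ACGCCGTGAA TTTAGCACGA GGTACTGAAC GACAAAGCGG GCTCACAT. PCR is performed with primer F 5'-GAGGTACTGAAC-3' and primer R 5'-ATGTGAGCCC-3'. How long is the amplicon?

30 bp

The forward primer matches the template at positions 109–120.
Taking the reverse complement of ATGTGAGCCC gives GGGCTCACAT, found at positions 129–138 on the template; the primer anneals here to the top strand with its 3' end pointing upstream.
The product runs from position 109 to position 138, so its length is 138 − 109 + 1 = 30 bp.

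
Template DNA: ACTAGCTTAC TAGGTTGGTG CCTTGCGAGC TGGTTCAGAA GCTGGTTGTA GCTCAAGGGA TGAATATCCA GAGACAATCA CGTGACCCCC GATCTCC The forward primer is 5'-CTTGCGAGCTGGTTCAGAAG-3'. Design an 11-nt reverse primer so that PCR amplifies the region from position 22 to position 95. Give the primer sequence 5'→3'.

The product's 3' end on the top strand is position 95.
The reverse primer anneals to the top strand over positions 85–95, i.e. to ACCCCCGATCT.
Its sequence written 5'→3' is the reverse complement: AGATCGGGGGT.

5'-AGATCGGGGGT-3'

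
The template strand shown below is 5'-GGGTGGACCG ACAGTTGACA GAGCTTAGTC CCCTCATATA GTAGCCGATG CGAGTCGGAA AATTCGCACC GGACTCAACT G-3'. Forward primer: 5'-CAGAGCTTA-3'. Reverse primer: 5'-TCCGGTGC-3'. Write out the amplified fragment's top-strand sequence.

Forward primer CAGAGCTTA is found on the top strand at positions 19–27.
Taking the reverse complement of TCCGGTGC gives GCACCGGA, found at positions 66–73 on the template; the primer anneals here to the top strand with its 3' end pointing upstream.
The product is the template from position 19 through 73 (55 bp).

5'-CAGAGCTTAGTCCCCTCATATAGTAGCCGATGCGAGTCGGAAAATTCGCACCGGA-3'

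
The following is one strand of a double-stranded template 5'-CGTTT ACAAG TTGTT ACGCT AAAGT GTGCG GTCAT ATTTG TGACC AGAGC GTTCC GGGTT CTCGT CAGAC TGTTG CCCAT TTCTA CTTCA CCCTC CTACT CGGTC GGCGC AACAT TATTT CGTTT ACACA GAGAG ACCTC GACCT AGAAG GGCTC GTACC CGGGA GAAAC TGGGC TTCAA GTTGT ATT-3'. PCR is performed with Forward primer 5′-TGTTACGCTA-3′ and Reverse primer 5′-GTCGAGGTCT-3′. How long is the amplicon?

132 bp

Scanning the template, TGTTACGCTA occurs at positions 12–21; this primer anneals to the bottom strand there with its 3' end pointing downstream.
Taking the reverse complement of GTCGAGGTCT gives AGACCTCGAC, found at positions 134–143 on the template; the primer anneals here to the top strand with its 3' end pointing upstream.
The product runs from position 12 to position 143, so its length is 143 − 12 + 1 = 132 bp.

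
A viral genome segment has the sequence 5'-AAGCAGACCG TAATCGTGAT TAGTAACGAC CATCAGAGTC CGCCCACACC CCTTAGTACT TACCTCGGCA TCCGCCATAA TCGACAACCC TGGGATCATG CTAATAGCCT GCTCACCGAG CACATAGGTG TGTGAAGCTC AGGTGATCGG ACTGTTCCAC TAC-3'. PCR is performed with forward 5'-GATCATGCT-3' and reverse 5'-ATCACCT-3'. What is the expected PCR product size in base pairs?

54 bp

Scanning the template, GATCATGCT occurs at positions 94–102; this primer anneals to the bottom strand there with its 3' end pointing downstream.
The reverse primer's reverse complement is AGGTGAT, which matches the template at positions 141–147.
Amplicon spans positions 94–147: 54 bp.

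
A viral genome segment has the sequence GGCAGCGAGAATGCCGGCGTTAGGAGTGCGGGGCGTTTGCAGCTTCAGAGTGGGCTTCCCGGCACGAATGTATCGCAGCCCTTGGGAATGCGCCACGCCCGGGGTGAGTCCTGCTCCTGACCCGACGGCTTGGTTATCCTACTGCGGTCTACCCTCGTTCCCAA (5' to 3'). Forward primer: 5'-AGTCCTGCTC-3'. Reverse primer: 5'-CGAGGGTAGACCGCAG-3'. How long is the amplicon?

Scanning the template, AGTCCTGCTC occurs at positions 107–116; this primer anneals to the bottom strand there with its 3' end pointing downstream.
The reverse primer's reverse complement is CTGCGGTCTACCCTCG, which matches the template at positions 142–157.
Amplicon spans positions 107–157: 51 bp.

51 bp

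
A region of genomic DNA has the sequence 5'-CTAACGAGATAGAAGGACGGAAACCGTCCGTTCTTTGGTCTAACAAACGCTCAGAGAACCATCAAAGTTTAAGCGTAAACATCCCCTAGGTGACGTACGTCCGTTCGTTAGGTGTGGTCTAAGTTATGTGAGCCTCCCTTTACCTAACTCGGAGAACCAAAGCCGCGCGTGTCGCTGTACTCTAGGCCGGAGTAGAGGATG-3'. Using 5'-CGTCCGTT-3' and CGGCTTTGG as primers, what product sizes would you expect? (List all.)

The forward primer CGTCCGTT matches the top strand at positions 25–32, 98–105.
The reverse primer's reverse complement is CCAAAGCCG, matching at positions 157–165.
Each forward site pairs with the reverse site to give a product ending at position 165: sizes 141, 68 bp.

141 bp, 68 bp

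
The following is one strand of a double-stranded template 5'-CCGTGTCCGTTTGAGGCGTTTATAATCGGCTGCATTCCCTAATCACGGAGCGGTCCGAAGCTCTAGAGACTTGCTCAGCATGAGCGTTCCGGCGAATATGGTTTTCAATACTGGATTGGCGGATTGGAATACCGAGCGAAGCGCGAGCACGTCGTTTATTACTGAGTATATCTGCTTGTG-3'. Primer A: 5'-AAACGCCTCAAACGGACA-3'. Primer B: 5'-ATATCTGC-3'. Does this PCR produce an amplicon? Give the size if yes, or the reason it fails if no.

Primer A (AAACGCCTCAAACGGACA) has reverse complement TGTCCGTTTGAGGCGTTT, which matches the top strand at positions 4–21; primer A anneals to the top strand there with its 3' end pointing upstream toward position 4.
Primer B (ATATCTGC) matches the top strand directly at positions 168–175; it anneals to the bottom strand with its 3' end pointing downstream toward position 175.
The 3' ends diverge (primer A extends toward position 1, primer B toward position 180), so the primers never converge on a shared product.

No product — the primers' 3' ends point away from each other.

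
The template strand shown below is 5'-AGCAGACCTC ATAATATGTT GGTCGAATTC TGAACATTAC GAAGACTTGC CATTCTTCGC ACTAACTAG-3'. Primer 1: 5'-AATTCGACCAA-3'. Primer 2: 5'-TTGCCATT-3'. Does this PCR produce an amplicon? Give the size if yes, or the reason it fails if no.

Primer 1 (AATTCGACCAA) has reverse complement TTGGTCGAATT, which matches the top strand at positions 19–29; primer 1 anneals to the top strand there with its 3' end pointing upstream toward position 19.
Primer 2 (TTGCCATT) matches the top strand directly at positions 47–54; it anneals to the bottom strand with its 3' end pointing downstream toward position 54.
The 3' ends diverge (primer 1 extends toward position 1, primer 2 toward position 69), so the primers never converge on a shared product.

No product — the primers' 3' ends point away from each other.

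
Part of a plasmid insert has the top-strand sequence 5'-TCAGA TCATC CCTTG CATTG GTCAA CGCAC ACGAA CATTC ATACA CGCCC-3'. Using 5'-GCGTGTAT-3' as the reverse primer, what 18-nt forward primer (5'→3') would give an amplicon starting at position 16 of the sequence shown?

The reverse primer's reverse complement ATACACGC matches the template at positions 41–48; the product starts at position 16.
The forward primer is identical to the top strand over positions 16–33: CATTGGTCAACGCACACG.

5'-CATTGGTCAACGCACACG-3'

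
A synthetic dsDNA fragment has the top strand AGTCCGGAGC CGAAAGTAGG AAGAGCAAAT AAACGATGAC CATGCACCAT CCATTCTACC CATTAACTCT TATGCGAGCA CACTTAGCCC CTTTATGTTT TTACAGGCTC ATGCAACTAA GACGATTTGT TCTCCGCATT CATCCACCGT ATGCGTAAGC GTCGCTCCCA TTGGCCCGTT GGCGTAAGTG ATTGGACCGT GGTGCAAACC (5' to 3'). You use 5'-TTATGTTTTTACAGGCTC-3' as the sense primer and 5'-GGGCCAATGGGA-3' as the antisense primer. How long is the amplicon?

Scanning the template, TTATGTTTTTACAGGCTC occurs at positions 93–110; this primer anneals to the bottom strand there with its 3' end pointing downstream.
Taking the reverse complement of GGGCCAATGGGA gives TCCCATTGGCCC, found at positions 166–177 on the template; the primer anneals here to the top strand with its 3' end pointing upstream.
Amplicon spans positions 93–177: 85 bp.

85 bp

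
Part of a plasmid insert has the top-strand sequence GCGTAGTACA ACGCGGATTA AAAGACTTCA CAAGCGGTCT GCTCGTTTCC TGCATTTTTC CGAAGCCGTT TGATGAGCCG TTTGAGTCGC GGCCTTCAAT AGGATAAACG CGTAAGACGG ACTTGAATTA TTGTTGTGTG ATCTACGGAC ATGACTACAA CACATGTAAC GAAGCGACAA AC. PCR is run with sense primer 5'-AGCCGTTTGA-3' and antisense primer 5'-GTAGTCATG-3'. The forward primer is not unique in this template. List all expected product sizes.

95 bp, 83 bp

The forward primer AGCCGTTTGA matches the top strand at positions 64–73, 76–85.
The reverse primer's reverse complement is CATGACTAC, matching at positions 150–158.
Each forward site pairs with the reverse site to give a product ending at position 158: sizes 95, 83 bp.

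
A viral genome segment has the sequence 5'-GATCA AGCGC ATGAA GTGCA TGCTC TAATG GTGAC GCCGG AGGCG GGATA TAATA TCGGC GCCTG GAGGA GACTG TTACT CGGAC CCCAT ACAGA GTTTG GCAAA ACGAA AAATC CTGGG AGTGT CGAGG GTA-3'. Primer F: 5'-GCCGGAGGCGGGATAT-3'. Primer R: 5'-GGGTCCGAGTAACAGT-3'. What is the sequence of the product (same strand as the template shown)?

5'-GCCGGAGGCGGGATATAATATCGGCGCCTGGAGGAGACTGTTACTCGGACCC-3'

The forward primer matches the template at positions 36–51.
The reverse primer's reverse complement is ACTGTTACTCGGACCC, which matches the template at positions 72–87.
The product is the template from position 36 through 87 (52 bp).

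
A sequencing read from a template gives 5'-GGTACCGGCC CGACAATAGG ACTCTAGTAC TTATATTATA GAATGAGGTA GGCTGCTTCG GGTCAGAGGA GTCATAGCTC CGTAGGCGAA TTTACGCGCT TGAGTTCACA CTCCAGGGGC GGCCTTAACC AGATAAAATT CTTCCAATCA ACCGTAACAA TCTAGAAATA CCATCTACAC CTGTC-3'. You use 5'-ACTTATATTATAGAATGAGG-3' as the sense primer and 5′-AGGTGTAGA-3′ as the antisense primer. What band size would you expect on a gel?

The forward primer matches the template at positions 29–48.
The reverse primer's reverse complement is TCTACACCT, which matches the template at positions 174–182.
Amplicon spans positions 29–182: 154 bp.

154 bp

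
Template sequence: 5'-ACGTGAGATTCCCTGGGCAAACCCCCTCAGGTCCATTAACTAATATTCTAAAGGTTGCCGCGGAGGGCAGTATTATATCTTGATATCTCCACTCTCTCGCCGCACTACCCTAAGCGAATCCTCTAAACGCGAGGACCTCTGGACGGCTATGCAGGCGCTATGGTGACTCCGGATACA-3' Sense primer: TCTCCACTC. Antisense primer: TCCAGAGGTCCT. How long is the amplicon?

The forward primer matches the template at positions 86–94.
The reverse primer's reverse complement is AGGACCTCTGGA, which matches the template at positions 132–143.
The product runs from position 86 to position 143, so its length is 143 − 86 + 1 = 58 bp.

58 bp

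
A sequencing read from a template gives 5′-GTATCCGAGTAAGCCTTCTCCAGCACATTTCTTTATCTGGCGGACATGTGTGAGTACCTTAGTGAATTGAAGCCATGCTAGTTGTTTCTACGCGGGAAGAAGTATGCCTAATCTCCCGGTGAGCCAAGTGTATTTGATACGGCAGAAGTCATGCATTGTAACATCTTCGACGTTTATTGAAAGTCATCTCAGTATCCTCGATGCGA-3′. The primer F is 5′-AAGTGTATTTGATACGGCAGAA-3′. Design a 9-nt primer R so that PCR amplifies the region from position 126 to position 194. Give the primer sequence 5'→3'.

The product's 3' end on the top strand is position 194.
The reverse primer anneals to the top strand over positions 186–194, i.e. to ATCTCAGTA.
Its sequence written 5'→3' is the reverse complement: TACTGAGAT.

5'-TACTGAGAT-3'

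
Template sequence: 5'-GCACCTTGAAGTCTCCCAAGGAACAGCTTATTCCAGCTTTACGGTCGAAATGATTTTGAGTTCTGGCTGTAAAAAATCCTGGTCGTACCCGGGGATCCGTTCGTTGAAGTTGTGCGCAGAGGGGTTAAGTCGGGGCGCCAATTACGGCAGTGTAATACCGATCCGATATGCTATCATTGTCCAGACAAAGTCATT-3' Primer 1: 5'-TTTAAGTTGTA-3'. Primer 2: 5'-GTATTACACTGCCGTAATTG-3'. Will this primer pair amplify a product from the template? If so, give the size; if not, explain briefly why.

No product — primer 1 has no binding site in the template.

Primer 1 (TTTAAGTTGTA) does not match the top strand, and its reverse complement TACAACTTAAA does not match either.
With no annealing site for primer 1, no amplification occurs.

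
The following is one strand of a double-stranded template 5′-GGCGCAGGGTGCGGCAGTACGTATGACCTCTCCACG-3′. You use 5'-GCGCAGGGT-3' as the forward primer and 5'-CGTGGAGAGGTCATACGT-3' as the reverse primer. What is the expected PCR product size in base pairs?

35 bp

Forward primer GCGCAGGGT is found on the top strand at positions 2–10.
The reverse primer's reverse complement is ACGTATGACCTCTCCACG, which matches the template at positions 19–36.
Amplicon spans positions 2–36: 35 bp.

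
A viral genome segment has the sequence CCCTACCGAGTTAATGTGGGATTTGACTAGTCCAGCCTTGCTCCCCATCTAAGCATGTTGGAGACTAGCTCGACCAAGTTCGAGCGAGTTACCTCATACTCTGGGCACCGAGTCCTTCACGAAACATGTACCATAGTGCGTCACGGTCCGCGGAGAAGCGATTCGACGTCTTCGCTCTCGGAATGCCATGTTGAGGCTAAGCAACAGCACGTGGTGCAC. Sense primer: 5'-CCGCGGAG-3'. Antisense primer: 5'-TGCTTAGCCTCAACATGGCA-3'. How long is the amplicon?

56 bp

The forward primer matches the template at positions 148–155.
The reverse primer's reverse complement is TGCCATGTTGAGGCTAAGCA, which matches the template at positions 184–203.
Amplicon spans positions 148–203: 56 bp.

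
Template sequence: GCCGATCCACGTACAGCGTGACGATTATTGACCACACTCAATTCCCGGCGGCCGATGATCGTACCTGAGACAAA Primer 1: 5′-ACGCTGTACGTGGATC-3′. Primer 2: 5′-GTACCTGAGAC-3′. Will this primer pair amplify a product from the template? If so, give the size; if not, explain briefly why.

Primer 1 (ACGCTGTACGTGGATC) has reverse complement GATCCACGTACAGCGT, which matches the top strand at positions 4–19; primer 1 anneals to the top strand there with its 3' end pointing upstream toward position 4.
Primer 2 (GTACCTGAGAC) matches the top strand directly at positions 61–71; it anneals to the bottom strand with its 3' end pointing downstream toward position 71.
The 3' ends diverge (primer 1 extends toward position 1, primer 2 toward position 74), so the primers never converge on a shared product.

No product — the primers' 3' ends point away from each other.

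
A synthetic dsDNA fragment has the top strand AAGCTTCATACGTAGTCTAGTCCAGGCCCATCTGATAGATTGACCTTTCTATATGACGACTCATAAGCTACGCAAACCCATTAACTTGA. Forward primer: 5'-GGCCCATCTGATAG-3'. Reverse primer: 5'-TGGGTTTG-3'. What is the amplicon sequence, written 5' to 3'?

5'-GGCCCATCTGATAGATTGACCTTTCTATATGACGACTCATAAGCTACGCAAACCCA-3'

Scanning the template, GGCCCATCTGATAG occurs at positions 25–38; this primer anneals to the bottom strand there with its 3' end pointing downstream.
Reverse complement of the reverse primer: CAAACCCA. This occurs on the top strand at positions 73–80.
The product is the template from position 25 through 80 (56 bp).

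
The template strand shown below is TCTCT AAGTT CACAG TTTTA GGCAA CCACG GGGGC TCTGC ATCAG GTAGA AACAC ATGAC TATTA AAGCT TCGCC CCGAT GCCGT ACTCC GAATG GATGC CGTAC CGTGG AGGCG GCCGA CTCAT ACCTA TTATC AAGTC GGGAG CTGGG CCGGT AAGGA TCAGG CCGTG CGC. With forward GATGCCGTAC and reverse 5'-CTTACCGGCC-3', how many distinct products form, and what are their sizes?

Two products: 81 bp, 63 bp

The forward primer GATGCCGTAC matches the top strand at positions 78–87, 96–105.
The reverse primer's reverse complement is GGCCGGTAAG, matching at positions 149–158.
Each forward site pairs with the reverse site to give a product ending at position 158: sizes 81, 63 bp.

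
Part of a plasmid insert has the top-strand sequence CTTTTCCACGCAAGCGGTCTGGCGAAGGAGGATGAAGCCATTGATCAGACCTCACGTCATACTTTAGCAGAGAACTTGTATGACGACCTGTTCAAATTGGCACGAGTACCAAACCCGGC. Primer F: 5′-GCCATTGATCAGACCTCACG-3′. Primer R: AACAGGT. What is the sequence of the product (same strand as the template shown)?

Scanning the template, GCCATTGATCAGACCTCACG occurs at positions 37–56; this primer anneals to the bottom strand there with its 3' end pointing downstream.
Reverse complement of the reverse primer: ACCTGTT. This occurs on the top strand at positions 86–92.
The product is the template from position 37 through 92 (56 bp).

5'-GCCATTGATCAGACCTCACGTCATACTTTAGCAGAGAACTTGTATGACGACCTGTT-3'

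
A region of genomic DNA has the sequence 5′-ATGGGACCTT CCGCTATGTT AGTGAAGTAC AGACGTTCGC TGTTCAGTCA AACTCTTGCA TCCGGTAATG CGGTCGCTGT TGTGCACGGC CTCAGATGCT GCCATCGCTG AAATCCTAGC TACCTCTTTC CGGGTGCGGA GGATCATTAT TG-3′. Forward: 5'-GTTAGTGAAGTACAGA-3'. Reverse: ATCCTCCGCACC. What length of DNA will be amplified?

127 bp

Forward primer GTTAGTGAAGTACAGA is found on the top strand at positions 18–33.
Reverse complement of the reverse primer: GGTGCGGAGGAT. This occurs on the top strand at positions 133–144.
Amplicon spans positions 18–144: 127 bp.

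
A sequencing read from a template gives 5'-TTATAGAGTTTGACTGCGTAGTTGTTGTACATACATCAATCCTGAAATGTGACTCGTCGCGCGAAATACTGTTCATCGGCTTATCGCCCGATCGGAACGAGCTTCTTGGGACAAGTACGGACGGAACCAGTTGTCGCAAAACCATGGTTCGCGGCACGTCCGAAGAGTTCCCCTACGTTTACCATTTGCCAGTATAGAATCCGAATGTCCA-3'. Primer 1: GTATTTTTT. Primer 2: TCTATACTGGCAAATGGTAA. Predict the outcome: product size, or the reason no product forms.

Primer 1 (GTATTTTTT) does not match the top strand, and its reverse complement AAAAAATAC does not match either.
With no annealing site for primer 1, no amplification occurs.

No product — primer 1 has no binding site in the template.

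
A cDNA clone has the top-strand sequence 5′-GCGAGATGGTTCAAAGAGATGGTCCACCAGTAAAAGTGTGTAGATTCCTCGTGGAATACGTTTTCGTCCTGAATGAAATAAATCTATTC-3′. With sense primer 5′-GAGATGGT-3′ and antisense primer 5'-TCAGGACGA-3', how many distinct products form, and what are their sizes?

The forward primer GAGATGGT matches the top strand at positions 3–10, 16–23.
The reverse primer's reverse complement is TCGTCCTGA, matching at positions 64–72.
Each forward site pairs with the reverse site to give a product ending at position 72: sizes 70, 57 bp.

Two products: 70 bp, 57 bp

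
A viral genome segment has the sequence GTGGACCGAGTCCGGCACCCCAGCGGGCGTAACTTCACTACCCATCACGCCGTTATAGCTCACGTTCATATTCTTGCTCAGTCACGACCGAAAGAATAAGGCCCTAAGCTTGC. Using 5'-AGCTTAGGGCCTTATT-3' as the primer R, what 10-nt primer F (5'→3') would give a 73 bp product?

5'-CTACCCATCA-3'

The reverse primer's reverse complement AATAAGGCCCTAAGCT matches the template at positions 95–110, so the product ends at position 110.
A 73 bp product then starts at position 110 − 73 + 1 = 38.
The forward primer is identical to the top strand there: CTACCCATCA.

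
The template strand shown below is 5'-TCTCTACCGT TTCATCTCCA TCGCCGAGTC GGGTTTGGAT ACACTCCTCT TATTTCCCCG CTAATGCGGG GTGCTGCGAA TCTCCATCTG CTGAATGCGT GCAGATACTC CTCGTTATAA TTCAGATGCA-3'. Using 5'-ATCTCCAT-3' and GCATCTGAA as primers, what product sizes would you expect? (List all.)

116 bp, 50 bp

The forward primer ATCTCCAT matches the top strand at positions 14–21, 80–87.
The reverse primer's reverse complement is TTCAGATGC, matching at positions 121–129.
Each forward site pairs with the reverse site to give a product ending at position 129: sizes 116, 50 bp.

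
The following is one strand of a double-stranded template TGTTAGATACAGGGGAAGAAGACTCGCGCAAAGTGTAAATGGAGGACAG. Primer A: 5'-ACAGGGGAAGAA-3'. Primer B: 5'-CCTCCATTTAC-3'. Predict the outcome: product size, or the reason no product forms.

Yes — a 37 bp product.

Primer A (ACAGGGGAAGAA) matches the top strand at positions 9–20; it acts as a forward primer.
Primer B's reverse complement is GTAAATGGAGG, matching the top strand at positions 35–45; it acts as a reverse primer.
The 3' ends face each other across positions 9–45, giving a 37 bp product.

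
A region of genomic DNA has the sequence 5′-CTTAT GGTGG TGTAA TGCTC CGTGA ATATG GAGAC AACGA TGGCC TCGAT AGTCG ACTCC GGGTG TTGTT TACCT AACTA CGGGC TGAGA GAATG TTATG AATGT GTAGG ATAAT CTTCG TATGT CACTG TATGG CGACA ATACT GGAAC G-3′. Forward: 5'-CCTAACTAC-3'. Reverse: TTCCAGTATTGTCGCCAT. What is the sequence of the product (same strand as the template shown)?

The forward primer matches the template at positions 73–81.
The reverse primer's reverse complement is ATGGCGACAATACTGGAA, which matches the template at positions 132–149.
The product is the template from position 73 through 149 (77 bp).

5'-CCTAACTACGGGCTGAGAGAATGTTATGAATGTGTAGGATAATCTTCGTATGTCACTGTATGGCGACAATACTGGAA-3'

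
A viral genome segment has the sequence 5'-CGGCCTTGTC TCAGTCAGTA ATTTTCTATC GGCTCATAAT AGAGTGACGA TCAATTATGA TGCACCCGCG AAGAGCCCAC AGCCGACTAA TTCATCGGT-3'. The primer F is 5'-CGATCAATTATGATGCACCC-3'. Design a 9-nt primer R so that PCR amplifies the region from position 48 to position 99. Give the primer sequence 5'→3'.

5'-ACCGATGAA-3'

The product's 3' end on the top strand is position 99.
The reverse primer anneals to the top strand over positions 91–99, i.e. to TTCATCGGT.
Its sequence written 5'→3' is the reverse complement: ACCGATGAA.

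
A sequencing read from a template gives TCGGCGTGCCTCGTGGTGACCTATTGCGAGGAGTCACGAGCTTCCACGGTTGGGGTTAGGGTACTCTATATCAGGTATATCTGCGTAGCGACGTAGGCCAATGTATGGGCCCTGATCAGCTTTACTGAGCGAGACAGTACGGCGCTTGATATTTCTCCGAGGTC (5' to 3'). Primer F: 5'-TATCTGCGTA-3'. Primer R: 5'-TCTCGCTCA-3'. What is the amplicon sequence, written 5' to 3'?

The forward primer matches the template at positions 78–87.
Taking the reverse complement of TCTCGCTCA gives TGAGCGAGA, found at positions 126–134 on the template; the primer anneals here to the top strand with its 3' end pointing upstream.
The product is the template from position 78 through 134 (57 bp).

5'-TATCTGCGTAGCGACGTAGGCCAATGTATGGGCCCTGATCAGCTTTACTGAGCGAGA-3'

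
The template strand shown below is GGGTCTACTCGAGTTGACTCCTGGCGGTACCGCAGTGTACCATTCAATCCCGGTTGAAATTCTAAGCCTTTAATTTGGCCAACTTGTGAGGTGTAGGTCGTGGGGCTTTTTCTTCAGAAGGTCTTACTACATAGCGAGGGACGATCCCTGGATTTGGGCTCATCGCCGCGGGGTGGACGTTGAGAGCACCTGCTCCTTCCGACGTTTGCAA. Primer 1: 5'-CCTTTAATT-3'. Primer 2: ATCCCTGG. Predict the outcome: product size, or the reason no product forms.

Primer 1 (CCTTTAATT) matches the top strand at positions 67–75 (3' end points downstream).
Primer 2 (ATCCCTGG) also matches the top strand directly, at positions 144–151 — its reverse complement CCAGGGAT is not present.
Both primers anneal to the bottom strand with 3' ends pointing the same way, so neither can prime synthesis back toward the other.

No product — both primers anneal to the same strand and extend in the same direction.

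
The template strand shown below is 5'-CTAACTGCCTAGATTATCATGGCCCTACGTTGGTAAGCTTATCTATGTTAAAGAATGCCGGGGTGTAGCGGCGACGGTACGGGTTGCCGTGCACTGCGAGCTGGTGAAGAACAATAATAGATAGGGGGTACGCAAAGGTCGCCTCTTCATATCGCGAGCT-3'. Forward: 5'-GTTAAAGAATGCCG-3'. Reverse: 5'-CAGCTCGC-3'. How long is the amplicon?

Forward primer GTTAAAGAATGCCG is found on the top strand at positions 47–60.
Taking the reverse complement of CAGCTCGC gives GCGAGCTG, found at positions 96–103 on the template; the primer anneals here to the top strand with its 3' end pointing upstream.
Product length = (reverse-primer end) − (forward-primer start) + 1 = 103 − 47 + 1 = 57 bp.

57 bp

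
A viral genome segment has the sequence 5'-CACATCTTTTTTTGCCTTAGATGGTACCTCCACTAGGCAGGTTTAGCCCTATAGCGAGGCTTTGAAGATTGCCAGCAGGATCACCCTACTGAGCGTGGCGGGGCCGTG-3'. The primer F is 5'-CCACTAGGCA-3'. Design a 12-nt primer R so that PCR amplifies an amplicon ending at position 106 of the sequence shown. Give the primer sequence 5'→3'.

The forward primer binds at positions 30–39; the product's 3' end on the top strand is position 106.
The reverse primer anneals to the top strand over positions 95–106, i.e. to GTGGCGGGGCCG.
Its sequence written 5'→3' is the reverse complement: CGGCCCCGCCAC.

5'-CGGCCCCGCCAC-3'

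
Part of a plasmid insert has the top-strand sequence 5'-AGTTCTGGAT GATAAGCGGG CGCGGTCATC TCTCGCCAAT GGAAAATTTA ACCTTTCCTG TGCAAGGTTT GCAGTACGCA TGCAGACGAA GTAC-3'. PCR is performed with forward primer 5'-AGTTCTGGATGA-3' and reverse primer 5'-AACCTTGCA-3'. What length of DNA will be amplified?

The forward primer matches the template at positions 1–12.
Reverse complement of the reverse primer: TGCAAGGTT. This occurs on the top strand at positions 61–69.
The product runs from position 1 to position 69, so its length is 69 − 1 + 1 = 69 bp.

69 bp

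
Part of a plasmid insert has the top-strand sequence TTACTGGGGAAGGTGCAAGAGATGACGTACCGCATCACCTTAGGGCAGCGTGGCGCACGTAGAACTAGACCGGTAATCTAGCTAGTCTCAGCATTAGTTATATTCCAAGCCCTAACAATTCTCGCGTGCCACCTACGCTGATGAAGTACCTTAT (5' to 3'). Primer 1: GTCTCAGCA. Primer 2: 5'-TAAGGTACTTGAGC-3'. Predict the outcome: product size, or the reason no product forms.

No product — primer 2 has no binding site in the template.

Primer 2 (TAAGGTACTTGAGC) does not match the top strand, and its reverse complement GCTCAAGTACCTTA does not match either.
With no annealing site for primer 2, no amplification occurs.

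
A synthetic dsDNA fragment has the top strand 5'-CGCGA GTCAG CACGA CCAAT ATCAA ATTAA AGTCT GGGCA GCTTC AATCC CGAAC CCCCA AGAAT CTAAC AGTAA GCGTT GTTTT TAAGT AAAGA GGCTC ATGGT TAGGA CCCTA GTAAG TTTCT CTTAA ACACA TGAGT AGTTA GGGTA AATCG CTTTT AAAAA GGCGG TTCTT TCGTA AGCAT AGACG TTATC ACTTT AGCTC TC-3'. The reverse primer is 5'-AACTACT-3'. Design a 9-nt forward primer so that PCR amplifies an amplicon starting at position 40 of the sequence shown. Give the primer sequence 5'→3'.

The reverse primer's reverse complement AGTAGTT matches the template at positions 138–144; the product starts at position 40.
The forward primer is identical to the top strand over positions 40–48: AGCTTCAAT.

5'-AGCTTCAAT-3'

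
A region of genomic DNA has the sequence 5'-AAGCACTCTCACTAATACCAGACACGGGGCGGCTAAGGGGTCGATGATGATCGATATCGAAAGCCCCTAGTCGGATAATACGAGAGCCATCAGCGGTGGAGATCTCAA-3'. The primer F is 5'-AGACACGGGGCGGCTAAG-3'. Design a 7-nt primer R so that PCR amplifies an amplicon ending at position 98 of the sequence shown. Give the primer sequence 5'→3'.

5'-CACCGCT-3'

The forward primer binds at positions 20–37; the product's 3' end on the top strand is position 98.
The reverse primer anneals to the top strand over positions 92–98, i.e. to AGCGGTG.
Its sequence written 5'→3' is the reverse complement: CACCGCT.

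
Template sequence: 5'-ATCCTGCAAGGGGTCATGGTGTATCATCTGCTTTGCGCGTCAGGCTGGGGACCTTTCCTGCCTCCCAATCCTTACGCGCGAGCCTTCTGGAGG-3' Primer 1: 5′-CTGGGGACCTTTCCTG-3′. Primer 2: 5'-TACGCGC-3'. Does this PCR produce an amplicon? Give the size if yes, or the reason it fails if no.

No product — both primers anneal to the same strand and extend in the same direction.

Primer 1 (CTGGGGACCTTTCCTG) matches the top strand at positions 45–60 (3' end points downstream).
Primer 2 (TACGCGC) also matches the top strand directly, at positions 73–79 — its reverse complement GCGCGTA is not present.
Both primers anneal to the bottom strand with 3' ends pointing the same way, so neither can prime synthesis back toward the other.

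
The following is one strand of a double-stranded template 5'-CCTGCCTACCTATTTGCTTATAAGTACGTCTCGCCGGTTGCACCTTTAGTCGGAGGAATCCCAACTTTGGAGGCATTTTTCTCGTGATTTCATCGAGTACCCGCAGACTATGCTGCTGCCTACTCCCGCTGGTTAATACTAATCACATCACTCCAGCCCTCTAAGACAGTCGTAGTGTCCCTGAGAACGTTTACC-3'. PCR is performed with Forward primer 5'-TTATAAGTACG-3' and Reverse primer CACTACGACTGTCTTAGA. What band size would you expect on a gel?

160 bp

The forward primer matches the template at positions 18–28.
The reverse primer's reverse complement is TCTAAGACAGTCGTAGTG, which matches the template at positions 160–177.
Product length = (reverse-primer end) − (forward-primer start) + 1 = 177 − 18 + 1 = 160 bp.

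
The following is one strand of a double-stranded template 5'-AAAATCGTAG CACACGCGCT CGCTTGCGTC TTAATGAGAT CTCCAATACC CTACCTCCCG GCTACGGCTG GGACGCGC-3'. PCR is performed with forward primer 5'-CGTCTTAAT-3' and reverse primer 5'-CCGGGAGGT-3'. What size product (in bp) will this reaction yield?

Forward primer CGTCTTAAT is found on the top strand at positions 27–35.
Reverse complement of the reverse primer: ACCTCCCGG. This occurs on the top strand at positions 53–61.
Product length = (reverse-primer end) − (forward-primer start) + 1 = 61 − 27 + 1 = 35 bp.

35 bp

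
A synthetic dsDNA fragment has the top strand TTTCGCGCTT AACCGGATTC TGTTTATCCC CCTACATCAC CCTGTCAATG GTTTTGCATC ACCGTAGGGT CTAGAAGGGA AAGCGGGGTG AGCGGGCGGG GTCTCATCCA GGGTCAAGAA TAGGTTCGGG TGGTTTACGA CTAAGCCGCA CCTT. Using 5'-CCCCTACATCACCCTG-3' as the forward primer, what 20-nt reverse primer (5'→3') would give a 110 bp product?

The forward primer binds at positions 29–44, so a 110 bp product ends at position 29 + 110 − 1 = 138.
The reverse primer anneals to the top strand over positions 119–138, i.e. to AATAGGTTCGGGTGGTTTAC.
Its sequence written 5'→3' is the reverse complement: GTAAACCACCCGAACCTATT.

5'-GTAAACCACCCGAACCTATT-3'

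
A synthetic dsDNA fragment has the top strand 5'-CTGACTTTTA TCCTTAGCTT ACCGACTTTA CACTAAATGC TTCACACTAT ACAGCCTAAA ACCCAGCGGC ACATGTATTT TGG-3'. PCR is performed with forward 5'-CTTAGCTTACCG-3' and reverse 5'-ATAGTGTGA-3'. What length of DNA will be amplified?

38 bp

The forward primer matches the template at positions 13–24.
Taking the reverse complement of ATAGTGTGA gives TCACACTAT, found at positions 42–50 on the template; the primer anneals here to the top strand with its 3' end pointing upstream.
Product length = (reverse-primer end) − (forward-primer start) + 1 = 50 − 13 + 1 = 38 bp.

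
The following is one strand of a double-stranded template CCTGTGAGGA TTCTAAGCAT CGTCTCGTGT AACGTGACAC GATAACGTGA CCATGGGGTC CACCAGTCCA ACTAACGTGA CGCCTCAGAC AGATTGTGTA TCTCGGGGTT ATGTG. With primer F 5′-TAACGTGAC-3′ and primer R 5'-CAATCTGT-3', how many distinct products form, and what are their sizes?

The forward primer TAACGTGAC matches the top strand at positions 30–38, 43–51, 73–81.
The reverse primer's reverse complement is ACAGATTG, matching at positions 89–96.
Each forward site pairs with the reverse site to give a product ending at position 96: sizes 67, 54, 24 bp.

Three products: 67 bp, 54 bp, 24 bp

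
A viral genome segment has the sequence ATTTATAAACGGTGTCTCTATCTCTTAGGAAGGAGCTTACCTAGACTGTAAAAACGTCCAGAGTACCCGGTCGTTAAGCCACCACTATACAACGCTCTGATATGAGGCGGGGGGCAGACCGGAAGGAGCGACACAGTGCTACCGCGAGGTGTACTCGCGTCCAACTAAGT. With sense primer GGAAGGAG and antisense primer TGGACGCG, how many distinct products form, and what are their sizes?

The forward primer GGAAGGAG matches the top strand at positions 28–35, 121–128.
The reverse primer's reverse complement is CGCGTCCA, matching at positions 156–163.
Each forward site pairs with the reverse site to give a product ending at position 163: sizes 136, 43 bp.

Two products: 136 bp, 43 bp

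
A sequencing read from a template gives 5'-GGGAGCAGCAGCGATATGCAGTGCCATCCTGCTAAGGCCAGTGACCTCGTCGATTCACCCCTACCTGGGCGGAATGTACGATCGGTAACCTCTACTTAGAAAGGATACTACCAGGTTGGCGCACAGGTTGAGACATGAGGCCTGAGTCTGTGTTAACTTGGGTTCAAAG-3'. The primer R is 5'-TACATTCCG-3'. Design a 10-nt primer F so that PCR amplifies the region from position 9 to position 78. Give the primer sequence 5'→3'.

The reverse primer's reverse complement CGGAATGTA matches the template at positions 70–78; the product starts at position 9.
The forward primer is identical to the top strand over positions 9–18: CAGCGATATG.

5'-CAGCGATATG-3'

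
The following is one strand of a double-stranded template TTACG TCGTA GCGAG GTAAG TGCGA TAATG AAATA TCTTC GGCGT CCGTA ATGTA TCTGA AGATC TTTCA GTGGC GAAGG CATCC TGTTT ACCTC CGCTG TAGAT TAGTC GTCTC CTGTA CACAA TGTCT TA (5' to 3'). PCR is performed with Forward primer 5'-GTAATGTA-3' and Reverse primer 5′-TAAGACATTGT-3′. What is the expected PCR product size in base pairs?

85 bp

Scanning the template, GTAATGTA occurs at positions 48–55; this primer anneals to the bottom strand there with its 3' end pointing downstream.
Reverse complement of the reverse primer: ACAATGTCTTA. This occurs on the top strand at positions 122–132.
Product length = (reverse-primer end) − (forward-primer start) + 1 = 132 − 48 + 1 = 85 bp.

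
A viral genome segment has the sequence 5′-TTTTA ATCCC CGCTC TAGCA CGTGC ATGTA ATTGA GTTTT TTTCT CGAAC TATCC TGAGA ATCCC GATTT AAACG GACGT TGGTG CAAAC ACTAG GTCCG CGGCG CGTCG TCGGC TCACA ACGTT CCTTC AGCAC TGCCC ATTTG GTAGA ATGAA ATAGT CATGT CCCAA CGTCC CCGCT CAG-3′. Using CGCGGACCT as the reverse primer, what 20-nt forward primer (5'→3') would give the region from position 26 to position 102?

5'-ATGTAATTGAGTTTTTTTCT-3'

The reverse primer's reverse complement AGGTCCGCG matches the template at positions 94–102; the product starts at position 26.
The forward primer is identical to the top strand over positions 26–45: ATGTAATTGAGTTTTTTTCT.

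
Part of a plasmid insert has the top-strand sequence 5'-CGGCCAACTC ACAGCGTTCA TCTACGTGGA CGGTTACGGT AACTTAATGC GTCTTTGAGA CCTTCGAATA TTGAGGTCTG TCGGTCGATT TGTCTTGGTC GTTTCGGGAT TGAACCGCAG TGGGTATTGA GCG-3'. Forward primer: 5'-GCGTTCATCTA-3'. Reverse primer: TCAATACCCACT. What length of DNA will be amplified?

The forward primer matches the template at positions 14–24.
Taking the reverse complement of TCAATACCCACT gives AGTGGGTATTGA, found at positions 119–130 on the template; the primer anneals here to the top strand with its 3' end pointing upstream.
Amplicon spans positions 14–130: 117 bp.

117 bp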